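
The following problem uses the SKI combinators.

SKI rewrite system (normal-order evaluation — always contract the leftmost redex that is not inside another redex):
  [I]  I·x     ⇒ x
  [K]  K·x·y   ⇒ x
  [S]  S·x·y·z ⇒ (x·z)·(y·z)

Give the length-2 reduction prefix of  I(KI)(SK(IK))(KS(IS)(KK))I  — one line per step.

Answer: after 2 steps: I(KS(IS)(KK))I

Working:
  start: I(KI)(SK(IK))(KS(IS)(KK))I
  →1  KI(SK(IK))(KS(IS)(KK))I
  →2  I(KS(IS)(KK))I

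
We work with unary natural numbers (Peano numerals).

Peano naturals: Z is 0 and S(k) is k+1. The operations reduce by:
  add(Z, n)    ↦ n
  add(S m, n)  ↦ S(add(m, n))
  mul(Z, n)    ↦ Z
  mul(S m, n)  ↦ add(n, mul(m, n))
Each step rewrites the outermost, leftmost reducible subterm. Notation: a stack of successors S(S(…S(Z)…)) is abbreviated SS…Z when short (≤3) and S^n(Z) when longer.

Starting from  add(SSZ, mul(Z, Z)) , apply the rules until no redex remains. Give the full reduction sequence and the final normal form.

Answer: normal form = SSZ  (in 4 steps)

Working:
  start: add(SSZ, mul(Z, Z))
  →1  S(add(SZ, mul(Z, Z)))
  →2  S(S(add(Z, mul(Z, Z))))
  →3  S(S(mul(Z, Z)))
  →4  SSZ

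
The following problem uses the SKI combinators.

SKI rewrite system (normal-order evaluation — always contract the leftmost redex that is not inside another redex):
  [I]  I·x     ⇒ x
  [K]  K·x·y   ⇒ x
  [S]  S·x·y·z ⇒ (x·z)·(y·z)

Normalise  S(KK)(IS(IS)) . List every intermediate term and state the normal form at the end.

Answer: normal form = S(KK)(SS)  (in 2 steps)

Derivation:
  start: S(KK)(IS(IS))
  →1  S(KK)(S(IS))
  →2  S(KK)(SS)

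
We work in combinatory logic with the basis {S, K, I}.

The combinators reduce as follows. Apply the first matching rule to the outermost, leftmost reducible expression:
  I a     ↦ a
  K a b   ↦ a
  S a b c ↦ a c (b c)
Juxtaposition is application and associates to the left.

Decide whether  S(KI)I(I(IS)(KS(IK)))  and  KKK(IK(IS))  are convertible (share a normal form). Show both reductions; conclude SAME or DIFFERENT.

Term A:
  start: S(KI)I(I(IS)(KS(IK)))
  →1  KI(I(IS)(KS(IK)))(I(I(IS)(KS(IK))))
  →2  I(I(I(IS)(KS(IK))))
  →3  I(I(IS)(KS(IK)))
  →4  I(IS)(KS(IK))
  →5  IS(KS(IK))
  →6  S(KS(IK))
  →7  SS

Term B:
  start: KKK(IK(IS))
  →1  K(IK(IS))
  →2  K(K(IS))
  →3  K(KS)

Answer: DIFFERENT — A ⇓ SS, B ⇓ K(KS)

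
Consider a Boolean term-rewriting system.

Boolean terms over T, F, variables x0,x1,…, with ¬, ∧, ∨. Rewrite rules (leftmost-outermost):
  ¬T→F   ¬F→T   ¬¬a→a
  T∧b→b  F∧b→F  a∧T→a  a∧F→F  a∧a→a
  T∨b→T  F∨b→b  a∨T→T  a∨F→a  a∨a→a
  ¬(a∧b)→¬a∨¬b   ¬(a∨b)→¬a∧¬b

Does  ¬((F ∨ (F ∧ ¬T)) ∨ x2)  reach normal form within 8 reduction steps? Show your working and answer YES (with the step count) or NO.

  start: ¬((F ∨ (F ∧ ¬T)) ∨ x2)
  step 1: ¬(F ∨ (F ∧ ¬T)) ∧ ¬x2
  step 2: (¬F ∧ ¬(F ∧ ¬T)) ∧ ¬x2
  step 3: (T ∧ ¬(F ∧ ¬T)) ∧ ¬x2
  step 4: ¬(F ∧ ¬T) ∧ ¬x2
  step 5: (¬F ∨ ¬¬T) ∧ ¬x2
  step 6: (T ∨ ¬¬T) ∧ ¬x2
  step 7: T ∧ ¬x2
  step 8: ¬x2

Answer: YES — reaches normal form ¬x2 in 8 ≤ 8 steps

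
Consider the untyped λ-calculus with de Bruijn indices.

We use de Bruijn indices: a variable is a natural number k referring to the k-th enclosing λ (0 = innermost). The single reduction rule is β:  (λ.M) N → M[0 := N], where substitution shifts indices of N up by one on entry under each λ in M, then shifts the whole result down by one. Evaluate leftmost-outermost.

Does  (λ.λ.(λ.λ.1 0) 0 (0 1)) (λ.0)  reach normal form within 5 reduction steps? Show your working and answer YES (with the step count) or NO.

  start: (λ.λ.(λ.λ.1 0) 0 (0 1)) (λ.0)
  step 1: λ.(λ.λ.1 0) 0 (0 (λ.0))
  step 2: λ.(λ.1 0) (0 (λ.0))
  step 3: λ.0 (0 (λ.0))

Answer: YES — reaches normal form λ.0 (0 (λ.0)) in 3 ≤ 5 steps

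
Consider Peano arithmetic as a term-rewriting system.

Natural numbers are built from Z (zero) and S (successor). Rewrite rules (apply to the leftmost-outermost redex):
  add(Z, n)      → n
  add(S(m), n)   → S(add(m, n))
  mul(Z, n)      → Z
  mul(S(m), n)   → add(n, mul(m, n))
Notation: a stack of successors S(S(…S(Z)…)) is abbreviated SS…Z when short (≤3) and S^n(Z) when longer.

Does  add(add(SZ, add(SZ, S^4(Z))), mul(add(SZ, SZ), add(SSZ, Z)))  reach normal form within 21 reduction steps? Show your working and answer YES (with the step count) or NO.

  start: add(add(SZ, add(SZ, S^4(Z))), mul(add(SZ, SZ), add(SSZ, Z)))
  step 1: add(S(add(Z, add(SZ, S^4(Z)))), mul(add(SZ, SZ), add(SSZ, Z)))
  step 2: S(add(add(Z, add(SZ, S^4(Z))), mul(add(SZ, SZ), add(SSZ, Z))))
  step 3: S(add(add(SZ, S^4(Z)), mul(add(SZ, SZ), add(SSZ, Z))))
  step 4: S(add(S(add(Z, S^4(Z))), mul(add(SZ, SZ), add(SSZ, Z))))
  step 5: S(S(add(add(Z, S^4(Z)), mul(add(SZ, SZ), add(SSZ, Z)))))
  step 6: S(S(add(S^4(Z), mul(add(SZ, SZ), add(SSZ, Z)))))
  step 7: S(S(S(add(SSSZ, mul(add(SZ, SZ), add(SSZ, Z))))))
  step 8: S(S(S(S(add(SSZ, mul(add(SZ, SZ), add(SSZ, Z)))))))
  step 9: S(S(S(S(S(add(SZ, mul(add(SZ, SZ), add(SSZ, Z))))))))
  step 10: S(S(S(S(S(S(add(Z, mul(add(SZ, SZ), add(SSZ, Z)))))))))
  step 11: S(S(S(S(S(S(mul(add(SZ, SZ), add(SSZ, Z))))))))
  step 12: S(S(S(S(S(S(mul(S(add(Z, SZ)), add(SSZ, Z))))))))
  step 13: S(S(S(S(S(S(add(add(SSZ, Z), mul(add(Z, SZ), add(SSZ, Z)))))))))
  step 14: S(S(S(S(S(S(add(S(add(SZ, Z)), mul(add(Z, SZ), add(SSZ, Z)))))))))
  step 15: S(S(S(S(S(S(S(add(add(SZ, Z), mul(add(Z, SZ), add(SSZ, Z))))))))))
  step 16: S(S(S(S(S(S(S(add(S(add(Z, Z)), mul(add(Z, SZ), add(SSZ, Z))))))))))
  step 17: S(S(S(S(S(S(S(S(add(add(Z, Z), mul(add(Z, SZ), add(SSZ, Z)))))))))))
  step 18: S(S(S(S(S(S(S(S(add(Z, mul(add(Z, SZ), add(SSZ, Z)))))))))))
  step 19: S(S(S(S(S(S(S(S(mul(add(Z, SZ), add(SSZ, Z))))))))))
  step 20: S(S(S(S(S(S(S(S(mul(SZ, add(SSZ, Z))))))))))
  step 21: S(S(S(S(S(S(S(S(add(add(SSZ, Z), mul(Z, add(SSZ, Z)))))))))))

Answer: NO — after 21 steps the term is S(S(S(S(S(S(S(S(add(add(SSZ, Z), mul(Z, add(SSZ, Z))))))))))), not yet normal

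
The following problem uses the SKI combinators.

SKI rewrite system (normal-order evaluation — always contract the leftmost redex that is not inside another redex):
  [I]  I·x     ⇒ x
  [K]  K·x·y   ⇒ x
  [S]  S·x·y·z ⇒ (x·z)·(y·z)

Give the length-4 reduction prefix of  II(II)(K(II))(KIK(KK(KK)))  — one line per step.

Answer: after 4 steps: K(II)(KIK(KK(KK)))

Working:
  start: II(II)(K(II))(KIK(KK(KK)))
  →1  I(II)(K(II))(KIK(KK(KK)))
  →2  II(K(II))(KIK(KK(KK)))
  →3  I(K(II))(KIK(KK(KK)))
  →4  K(II)(KIK(KK(KK)))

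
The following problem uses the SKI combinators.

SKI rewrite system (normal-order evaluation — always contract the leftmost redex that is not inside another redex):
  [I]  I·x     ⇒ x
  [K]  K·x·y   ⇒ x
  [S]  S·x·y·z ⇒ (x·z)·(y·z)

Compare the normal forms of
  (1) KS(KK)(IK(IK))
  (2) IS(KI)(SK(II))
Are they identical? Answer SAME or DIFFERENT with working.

Term A:
  start: KS(KK)(IK(IK))
  →1  S(IK(IK))
  →2  S(K(IK))
  →3  S(KK)

Term B:
  start: IS(KI)(SK(II))
  →1  S(KI)(SK(II))
  →2  S(KI)(SKI)

Answer: DIFFERENT — A ⇓ S(KK), B ⇓ S(KI)(SKI)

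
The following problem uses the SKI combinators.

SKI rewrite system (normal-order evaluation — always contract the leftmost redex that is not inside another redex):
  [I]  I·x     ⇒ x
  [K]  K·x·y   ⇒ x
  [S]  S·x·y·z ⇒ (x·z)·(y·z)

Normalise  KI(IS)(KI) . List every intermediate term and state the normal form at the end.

Answer: normal form = KI  (in 2 steps)

Derivation:
  start: KI(IS)(KI)
  [1] I(KI)
  [2] KI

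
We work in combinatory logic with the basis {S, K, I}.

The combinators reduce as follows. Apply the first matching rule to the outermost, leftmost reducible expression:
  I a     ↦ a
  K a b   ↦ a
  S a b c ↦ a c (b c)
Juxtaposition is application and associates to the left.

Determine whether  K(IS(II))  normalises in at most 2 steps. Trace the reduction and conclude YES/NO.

  start: K(IS(II))
  step 1: K(S(II))
  step 2: K(SI)

Answer: YES — reaches normal form K(SI) in 2 ≤ 2 steps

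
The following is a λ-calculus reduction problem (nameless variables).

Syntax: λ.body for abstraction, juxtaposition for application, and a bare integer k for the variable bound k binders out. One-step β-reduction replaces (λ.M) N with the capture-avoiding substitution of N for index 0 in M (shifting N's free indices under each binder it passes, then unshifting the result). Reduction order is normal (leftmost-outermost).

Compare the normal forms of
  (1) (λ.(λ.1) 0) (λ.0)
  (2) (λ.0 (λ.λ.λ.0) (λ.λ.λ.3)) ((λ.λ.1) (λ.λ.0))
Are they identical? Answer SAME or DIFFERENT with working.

Answer: SAME — A ⇓ λ.0, B ⇓ λ.0

Reduction:
Term A:
  start: (λ.(λ.1) 0) (λ.0)
  step 1: (λ.λ.0) (λ.0)
  step 2: λ.0

Term B:
  start: (λ.0 (λ.λ.λ.0) (λ.λ.λ.3)) ((λ.λ.1) (λ.λ.0))
  step 1: (λ.λ.1) (λ.λ.0) (λ.λ.λ.0) (λ.λ.λ.(λ.λ.1) (λ.λ.0))
  step 2: (λ.λ.λ.0) (λ.λ.λ.0) (λ.λ.λ.(λ.λ.1) (λ.λ.0))
  step 3: (λ.λ.0) (λ.λ.λ.(λ.λ.1) (λ.λ.0))
  step 4: λ.0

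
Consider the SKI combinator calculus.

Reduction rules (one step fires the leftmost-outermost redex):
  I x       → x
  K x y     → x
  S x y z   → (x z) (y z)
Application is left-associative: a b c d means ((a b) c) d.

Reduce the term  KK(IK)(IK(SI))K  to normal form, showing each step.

Answer: normal form = K(SI)  (in 3 steps)

Reduction:
  start: KK(IK)(IK(SI))K
  [1] K(IK(SI))K
  [2] IK(SI)
  [3] K(SI)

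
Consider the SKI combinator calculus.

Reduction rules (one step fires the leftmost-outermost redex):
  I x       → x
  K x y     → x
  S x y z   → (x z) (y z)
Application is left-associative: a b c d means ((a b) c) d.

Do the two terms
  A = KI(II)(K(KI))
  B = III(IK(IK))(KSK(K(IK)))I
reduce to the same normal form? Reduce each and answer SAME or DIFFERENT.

Term A:
  start: KI(II)(K(KI))
  [1] I(K(KI))
  [2] K(KI)

Term B:
  start: III(IK(IK))(KSK(K(IK)))I
  [1] II(IK(IK))(KSK(K(IK)))I
  [2] I(IK(IK))(KSK(K(IK)))I
  [3] IK(IK)(KSK(K(IK)))I
  [4] K(IK)(KSK(K(IK)))I
  [5] IKI
  [6] KI

Answer: DIFFERENT — A ⇓ K(KI), B ⇓ KI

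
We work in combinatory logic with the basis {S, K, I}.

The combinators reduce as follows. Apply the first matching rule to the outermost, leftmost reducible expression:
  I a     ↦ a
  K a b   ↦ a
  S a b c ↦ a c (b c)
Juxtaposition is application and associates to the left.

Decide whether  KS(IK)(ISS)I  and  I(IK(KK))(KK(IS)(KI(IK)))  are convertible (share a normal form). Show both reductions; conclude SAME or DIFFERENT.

Term A:
  start: KS(IK)(ISS)I
  [1] S(ISS)I
  [2] S(SS)I

Term B:
  start: I(IK(KK))(KK(IS)(KI(IK)))
  [1] IK(KK)(KK(IS)(KI(IK)))
  [2] K(KK)(KK(IS)(KI(IK)))
  [3] KK

Answer: DIFFERENT — A ⇓ S(SS)I, B ⇓ KK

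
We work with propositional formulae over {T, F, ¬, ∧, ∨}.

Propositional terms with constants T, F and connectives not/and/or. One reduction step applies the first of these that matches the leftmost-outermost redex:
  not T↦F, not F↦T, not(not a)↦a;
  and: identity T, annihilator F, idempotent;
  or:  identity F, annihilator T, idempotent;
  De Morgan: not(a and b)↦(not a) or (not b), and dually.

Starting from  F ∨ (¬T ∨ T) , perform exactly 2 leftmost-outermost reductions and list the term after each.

Answer: after 2 steps: T

Working:
  start: F ∨ (¬T ∨ T)
  [1] ¬T ∨ T
  [2] T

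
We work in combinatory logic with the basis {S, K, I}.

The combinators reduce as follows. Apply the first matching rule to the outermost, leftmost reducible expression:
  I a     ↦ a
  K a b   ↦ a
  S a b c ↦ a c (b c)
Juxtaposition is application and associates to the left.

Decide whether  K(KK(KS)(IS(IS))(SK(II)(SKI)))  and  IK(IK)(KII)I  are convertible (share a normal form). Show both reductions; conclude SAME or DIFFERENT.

Term A:
  start: K(KK(KS)(IS(IS))(SK(II)(SKI)))
  step 1: K(K(IS(IS))(SK(II)(SKI)))
  step 2: K(IS(IS))
  step 3: K(S(IS))
  step 4: K(SS)

Term B:
  start: IK(IK)(KII)I
  step 1: K(IK)(KII)I
  step 2: IKI
  step 3: KI

Answer: DIFFERENT — A ⇓ K(SS), B ⇓ KI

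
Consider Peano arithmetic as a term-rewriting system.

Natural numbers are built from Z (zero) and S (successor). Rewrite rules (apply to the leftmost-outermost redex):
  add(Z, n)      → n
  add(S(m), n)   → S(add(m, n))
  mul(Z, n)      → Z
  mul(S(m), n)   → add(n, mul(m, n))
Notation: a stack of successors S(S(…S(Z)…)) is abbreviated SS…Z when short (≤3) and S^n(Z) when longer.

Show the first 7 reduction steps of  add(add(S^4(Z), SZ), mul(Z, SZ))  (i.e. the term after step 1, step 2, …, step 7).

  start: add(add(S^4(Z), SZ), mul(Z, SZ))
  →1  add(S(add(SSSZ, SZ)), mul(Z, SZ))
  →2  S(add(add(SSSZ, SZ), mul(Z, SZ)))
  →3  S(add(S(add(SSZ, SZ)), mul(Z, SZ)))
  →4  S(S(add(add(SSZ, SZ), mul(Z, SZ))))
  →5  S(S(add(S(add(SZ, SZ)), mul(Z, SZ))))
  →6  S(S(S(add(add(SZ, SZ), mul(Z, SZ)))))
  →7  S(S(S(add(S(add(Z, SZ)), mul(Z, SZ)))))

Answer: after 7 steps: S(S(S(add(S(add(Z, SZ)), mul(Z, SZ)))))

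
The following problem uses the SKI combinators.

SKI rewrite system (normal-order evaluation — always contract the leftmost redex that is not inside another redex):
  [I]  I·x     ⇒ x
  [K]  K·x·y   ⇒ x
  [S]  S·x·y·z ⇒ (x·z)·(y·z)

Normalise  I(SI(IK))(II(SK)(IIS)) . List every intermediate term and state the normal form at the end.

  start: I(SI(IK))(II(SK)(IIS))
  →1  SI(IK)(II(SK)(IIS))
  →2  I(II(SK)(IIS))(IK(II(SK)(IIS)))
  →3  II(SK)(IIS)(IK(II(SK)(IIS)))
  →4  I(SK)(IIS)(IK(II(SK)(IIS)))
  →5  SK(IIS)(IK(II(SK)(IIS)))
  →6  K(IK(II(SK)(IIS)))(IIS(IK(II(SK)(IIS))))
  →7  IK(II(SK)(IIS))
  →8  K(II(SK)(IIS))
  →9  K(I(SK)(IIS))
  →10  K(SK(IIS))
  →11  K(SK(IS))
  →12  K(SKS)

Answer: normal form = K(SKS)  (in 12 steps)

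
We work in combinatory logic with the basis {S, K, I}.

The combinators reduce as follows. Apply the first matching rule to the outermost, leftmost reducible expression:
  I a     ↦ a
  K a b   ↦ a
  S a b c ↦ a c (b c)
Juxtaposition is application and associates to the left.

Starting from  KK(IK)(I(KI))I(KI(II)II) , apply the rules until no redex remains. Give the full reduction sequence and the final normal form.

  start: KK(IK)(I(KI))I(KI(II)II)
  step 1: K(I(KI))I(KI(II)II)
  step 2: I(KI)(KI(II)II)
  step 3: KI(KI(II)II)
  step 4: I

Answer: normal form = I  (in 4 steps)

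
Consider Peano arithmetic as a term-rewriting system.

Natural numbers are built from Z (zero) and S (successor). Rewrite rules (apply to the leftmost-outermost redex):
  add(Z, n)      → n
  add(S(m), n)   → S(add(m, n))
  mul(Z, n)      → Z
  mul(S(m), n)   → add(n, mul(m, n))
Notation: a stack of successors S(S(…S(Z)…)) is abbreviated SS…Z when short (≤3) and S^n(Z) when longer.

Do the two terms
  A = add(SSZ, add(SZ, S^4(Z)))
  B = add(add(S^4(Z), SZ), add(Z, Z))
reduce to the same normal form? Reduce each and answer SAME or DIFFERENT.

Term A:
  start: add(SSZ, add(SZ, S^4(Z)))
  step 1: S(add(SZ, add(SZ, S^4(Z))))
  step 2: S(S(add(Z, add(SZ, S^4(Z)))))
  step 3: S(S(add(SZ, S^4(Z))))
  step 4: S(S(S(add(Z, S^4(Z)))))
  step 5: S^7(Z)

Term B:
  start: add(add(S^4(Z), SZ), add(Z, Z))
  step 1: add(S(add(SSSZ, SZ)), add(Z, Z))
  step 2: S(add(add(SSSZ, SZ), add(Z, Z)))
  step 3: S(add(S(add(SSZ, SZ)), add(Z, Z)))
  step 4: S(S(add(add(SSZ, SZ), add(Z, Z))))
  step 5: S(S(add(S(add(SZ, SZ)), add(Z, Z))))
  step 6: S(S(S(add(add(SZ, SZ), add(Z, Z)))))
  step 7: S(S(S(add(S(add(Z, SZ)), add(Z, Z)))))
  step 8: S(S(S(S(add(add(Z, SZ), add(Z, Z))))))
  step 9: S(S(S(S(add(SZ, add(Z, Z))))))
  step 10: S(S(S(S(S(add(Z, add(Z, Z)))))))
  step 11: S(S(S(S(S(add(Z, Z))))))
  step 12: S^5(Z)

Answer: DIFFERENT — A ⇓ S^7(Z), B ⇓ S^5(Z)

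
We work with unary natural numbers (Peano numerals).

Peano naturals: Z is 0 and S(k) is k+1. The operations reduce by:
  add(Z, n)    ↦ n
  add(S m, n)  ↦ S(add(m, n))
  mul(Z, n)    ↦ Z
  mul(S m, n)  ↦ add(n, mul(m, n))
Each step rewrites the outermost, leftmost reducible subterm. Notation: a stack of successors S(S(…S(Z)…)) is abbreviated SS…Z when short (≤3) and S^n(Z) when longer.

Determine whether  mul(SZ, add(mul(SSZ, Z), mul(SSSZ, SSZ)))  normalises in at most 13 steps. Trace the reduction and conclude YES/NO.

  start: mul(SZ, add(mul(SSZ, Z), mul(SSSZ, SSZ)))
  [1] add(add(mul(SSZ, Z), mul(SSSZ, SSZ)), mul(Z, add(mul(SSZ, Z), mul(SSSZ, SSZ))))
  [2] add(add(add(Z, mul(SZ, Z)), mul(SSSZ, SSZ)), mul(Z, add(mul(SSZ, Z), mul(SSSZ, SSZ))))
  [3] add(add(mul(SZ, Z), mul(SSSZ, SSZ)), mul(Z, add(mul(SSZ, Z), mul(SSSZ, SSZ))))
  [4] add(add(add(Z, mul(Z, Z)), mul(SSSZ, SSZ)), mul(Z, add(mul(SSZ, Z), mul(SSSZ, SSZ))))
  [5] add(add(mul(Z, Z), mul(SSSZ, SSZ)), mul(Z, add(mul(SSZ, Z), mul(SSSZ, SSZ))))
  [6] add(add(Z, mul(SSSZ, SSZ)), mul(Z, add(mul(SSZ, Z), mul(SSSZ, SSZ))))
  [7] add(mul(SSSZ, SSZ), mul(Z, add(mul(SSZ, Z), mul(SSSZ, SSZ))))
  [8] add(add(SSZ, mul(SSZ, SSZ)), mul(Z, add(mul(SSZ, Z), mul(SSSZ, SSZ))))
  [9] add(S(add(SZ, mul(SSZ, SSZ))), mul(Z, add(mul(SSZ, Z), mul(SSSZ, SSZ))))
  [10] S(add(add(SZ, mul(SSZ, SSZ)), mul(Z, add(mul(SSZ, Z), mul(SSSZ, SSZ)))))
  [11] S(add(S(add(Z, mul(SSZ, SSZ))), mul(Z, add(mul(SSZ, Z), mul(SSSZ, SSZ)))))
  [12] S(S(add(add(Z, mul(SSZ, SSZ)), mul(Z, add(mul(SSZ, Z), mul(SSSZ, SSZ))))))
  [13] S(S(add(mul(SSZ, SSZ), mul(Z, add(mul(SSZ, Z), mul(SSSZ, SSZ))))))

Answer: NO — after 13 steps the term is S(S(add(mul(SSZ, SSZ), mul(Z, add(mul(SSZ, Z), mul(SSSZ, SSZ)))))), not yet normal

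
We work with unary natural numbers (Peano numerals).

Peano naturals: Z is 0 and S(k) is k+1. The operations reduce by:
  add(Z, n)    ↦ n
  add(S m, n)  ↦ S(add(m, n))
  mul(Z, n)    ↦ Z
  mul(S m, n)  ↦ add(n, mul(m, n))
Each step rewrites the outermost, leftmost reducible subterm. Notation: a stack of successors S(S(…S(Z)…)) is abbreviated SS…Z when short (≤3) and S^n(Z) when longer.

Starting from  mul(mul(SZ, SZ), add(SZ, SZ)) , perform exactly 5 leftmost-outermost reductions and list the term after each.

Answer: after 5 steps: S(add(add(Z, SZ), mul(add(Z, mul(Z, SZ)), add(SZ, SZ))))

Working:
  start: mul(mul(SZ, SZ), add(SZ, SZ))
  [1] mul(add(SZ, mul(Z, SZ)), add(SZ, SZ))
  [2] mul(S(add(Z, mul(Z, SZ))), add(SZ, SZ))
  [3] add(add(SZ, SZ), mul(add(Z, mul(Z, SZ)), add(SZ, SZ)))
  [4] add(S(add(Z, SZ)), mul(add(Z, mul(Z, SZ)), add(SZ, SZ)))
  [5] S(add(add(Z, SZ), mul(add(Z, mul(Z, SZ)), add(SZ, SZ))))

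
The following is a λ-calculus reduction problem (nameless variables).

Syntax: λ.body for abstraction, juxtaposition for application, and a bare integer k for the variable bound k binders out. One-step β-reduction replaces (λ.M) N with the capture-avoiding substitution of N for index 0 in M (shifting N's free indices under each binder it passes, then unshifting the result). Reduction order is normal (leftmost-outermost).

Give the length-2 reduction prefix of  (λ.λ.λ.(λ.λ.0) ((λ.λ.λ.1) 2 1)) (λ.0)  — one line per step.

Answer: after 2 steps: λ.λ.λ.0

Working:
  start: (λ.λ.λ.(λ.λ.0) ((λ.λ.λ.1) 2 1)) (λ.0)
  →1  λ.λ.(λ.λ.0) ((λ.λ.λ.1) (λ.0) 1)
  →2  λ.λ.λ.0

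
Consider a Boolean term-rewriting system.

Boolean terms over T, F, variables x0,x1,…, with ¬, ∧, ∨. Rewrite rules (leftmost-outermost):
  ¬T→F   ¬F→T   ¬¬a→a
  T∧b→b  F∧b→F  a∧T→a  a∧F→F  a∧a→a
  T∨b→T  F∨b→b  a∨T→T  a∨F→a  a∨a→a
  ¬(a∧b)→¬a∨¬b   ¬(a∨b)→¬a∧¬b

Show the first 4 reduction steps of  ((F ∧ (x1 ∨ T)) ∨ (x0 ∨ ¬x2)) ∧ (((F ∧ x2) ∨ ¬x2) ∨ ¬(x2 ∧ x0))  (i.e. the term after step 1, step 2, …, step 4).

Answer: after 4 steps: (x0 ∨ ¬x2) ∧ (¬x2 ∨ ¬(x2 ∧ x0))

Reduction:
  start: ((F ∧ (x1 ∨ T)) ∨ (x0 ∨ ¬x2)) ∧ (((F ∧ x2) ∨ ¬x2) ∨ ¬(x2 ∧ x0))
  →1  (F ∨ (x0 ∨ ¬x2)) ∧ (((F ∧ x2) ∨ ¬x2) ∨ ¬(x2 ∧ x0))
  →2  (x0 ∨ ¬x2) ∧ (((F ∧ x2) ∨ ¬x2) ∨ ¬(x2 ∧ x0))
  →3  (x0 ∨ ¬x2) ∧ ((F ∨ ¬x2) ∨ ¬(x2 ∧ x0))
  →4  (x0 ∨ ¬x2) ∧ (¬x2 ∨ ¬(x2 ∧ x0))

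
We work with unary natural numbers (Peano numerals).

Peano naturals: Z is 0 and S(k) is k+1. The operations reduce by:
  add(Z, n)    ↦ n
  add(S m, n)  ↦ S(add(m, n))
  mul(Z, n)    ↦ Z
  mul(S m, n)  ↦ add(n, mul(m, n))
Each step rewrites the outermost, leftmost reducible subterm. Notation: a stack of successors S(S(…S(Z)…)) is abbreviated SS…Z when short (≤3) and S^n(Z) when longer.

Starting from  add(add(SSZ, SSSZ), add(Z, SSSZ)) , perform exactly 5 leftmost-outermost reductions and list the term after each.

  start: add(add(SSZ, SSSZ), add(Z, SSSZ))
  [1] add(S(add(SZ, SSSZ)), add(Z, SSSZ))
  [2] S(add(add(SZ, SSSZ), add(Z, SSSZ)))
  [3] S(add(S(add(Z, SSSZ)), add(Z, SSSZ)))
  [4] S(S(add(add(Z, SSSZ), add(Z, SSSZ))))
  [5] S(S(add(SSSZ, add(Z, SSSZ))))

Answer: after 5 steps: S(S(add(SSSZ, add(Z, SSSZ))))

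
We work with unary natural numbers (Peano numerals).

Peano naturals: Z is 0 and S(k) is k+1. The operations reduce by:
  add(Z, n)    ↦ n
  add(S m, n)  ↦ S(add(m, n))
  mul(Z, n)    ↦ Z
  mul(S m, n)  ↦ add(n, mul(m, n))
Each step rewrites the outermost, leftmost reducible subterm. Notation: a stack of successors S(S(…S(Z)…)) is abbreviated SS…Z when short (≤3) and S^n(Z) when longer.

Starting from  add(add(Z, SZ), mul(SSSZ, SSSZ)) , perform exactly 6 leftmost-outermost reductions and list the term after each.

  start: add(add(Z, SZ), mul(SSSZ, SSSZ))
  step 1: add(SZ, mul(SSSZ, SSSZ))
  step 2: S(add(Z, mul(SSSZ, SSSZ)))
  step 3: S(mul(SSSZ, SSSZ))
  step 4: S(add(SSSZ, mul(SSZ, SSSZ)))
  step 5: S(S(add(SSZ, mul(SSZ, SSSZ))))
  step 6: S(S(S(add(SZ, mul(SSZ, SSSZ)))))

Answer: after 6 steps: S(S(S(add(SZ, mul(SSZ, SSSZ)))))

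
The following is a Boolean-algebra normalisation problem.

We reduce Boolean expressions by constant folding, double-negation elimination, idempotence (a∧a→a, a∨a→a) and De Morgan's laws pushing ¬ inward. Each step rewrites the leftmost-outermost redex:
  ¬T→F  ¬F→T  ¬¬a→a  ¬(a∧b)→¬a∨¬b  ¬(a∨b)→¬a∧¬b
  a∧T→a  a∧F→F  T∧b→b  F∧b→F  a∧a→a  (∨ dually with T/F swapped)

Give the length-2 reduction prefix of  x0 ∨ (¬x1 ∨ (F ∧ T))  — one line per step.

  start: x0 ∨ (¬x1 ∨ (F ∧ T))
  step 1: x0 ∨ (¬x1 ∨ F)
  step 2: x0 ∨ ¬x1

Answer: after 2 steps: x0 ∨ ¬x1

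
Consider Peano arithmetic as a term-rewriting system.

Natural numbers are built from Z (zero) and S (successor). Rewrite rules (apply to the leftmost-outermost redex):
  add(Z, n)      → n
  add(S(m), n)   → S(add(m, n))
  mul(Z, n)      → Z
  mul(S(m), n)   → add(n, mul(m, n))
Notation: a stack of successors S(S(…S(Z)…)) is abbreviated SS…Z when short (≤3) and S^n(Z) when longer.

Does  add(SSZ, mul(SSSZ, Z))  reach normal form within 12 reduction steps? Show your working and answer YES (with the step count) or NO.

Answer: YES — reaches normal form SSZ in 10 ≤ 12 steps

Working:
  start: add(SSZ, mul(SSSZ, Z))
  →1  S(add(SZ, mul(SSSZ, Z)))
  →2  S(S(add(Z, mul(SSSZ, Z))))
  →3  S(S(mul(SSSZ, Z)))
  →4  S(S(add(Z, mul(SSZ, Z))))
  →5  S(S(mul(SSZ, Z)))
  →6  S(S(add(Z, mul(SZ, Z))))
  →7  S(S(mul(SZ, Z)))
  →8  S(S(add(Z, mul(Z, Z))))
  →9  S(S(mul(Z, Z)))
  →10  SSZ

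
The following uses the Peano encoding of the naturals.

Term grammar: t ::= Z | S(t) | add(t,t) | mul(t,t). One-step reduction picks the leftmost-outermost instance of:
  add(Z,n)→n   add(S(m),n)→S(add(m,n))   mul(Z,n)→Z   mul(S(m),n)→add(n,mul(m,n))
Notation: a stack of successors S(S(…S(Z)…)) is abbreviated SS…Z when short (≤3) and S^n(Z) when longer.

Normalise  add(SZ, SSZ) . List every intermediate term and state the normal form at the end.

Answer: normal form = SSSZ  (in 2 steps)

Derivation:
  start: add(SZ, SSZ)
  →1  S(add(Z, SSZ))
  →2  SSSZ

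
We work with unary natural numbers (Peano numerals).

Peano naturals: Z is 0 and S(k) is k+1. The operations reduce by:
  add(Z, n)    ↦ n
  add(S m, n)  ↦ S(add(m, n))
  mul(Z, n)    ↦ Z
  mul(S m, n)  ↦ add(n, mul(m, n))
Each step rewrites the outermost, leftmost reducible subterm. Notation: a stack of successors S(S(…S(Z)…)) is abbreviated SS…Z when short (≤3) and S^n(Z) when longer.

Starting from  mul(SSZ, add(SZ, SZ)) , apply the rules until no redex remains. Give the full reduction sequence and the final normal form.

Answer: normal form = S^4(Z)  (in 13 steps)

Derivation:
  start: mul(SSZ, add(SZ, SZ))
  [1] add(add(SZ, SZ), mul(SZ, add(SZ, SZ)))
  [2] add(S(add(Z, SZ)), mul(SZ, add(SZ, SZ)))
  [3] S(add(add(Z, SZ), mul(SZ, add(SZ, SZ))))
  [4] S(add(SZ, mul(SZ, add(SZ, SZ))))
  [5] S(S(add(Z, mul(SZ, add(SZ, SZ)))))
  [6] S(S(mul(SZ, add(SZ, SZ))))
  [7] S(S(add(add(SZ, SZ), mul(Z, add(SZ, SZ)))))
  [8] S(S(add(S(add(Z, SZ)), mul(Z, add(SZ, SZ)))))
  [9] S(S(S(add(add(Z, SZ), mul(Z, add(SZ, SZ))))))
  [10] S(S(S(add(SZ, mul(Z, add(SZ, SZ))))))
  [11] S(S(S(S(add(Z, mul(Z, add(SZ, SZ)))))))
  [12] S(S(S(S(mul(Z, add(SZ, SZ))))))
  [13] S^4(Z)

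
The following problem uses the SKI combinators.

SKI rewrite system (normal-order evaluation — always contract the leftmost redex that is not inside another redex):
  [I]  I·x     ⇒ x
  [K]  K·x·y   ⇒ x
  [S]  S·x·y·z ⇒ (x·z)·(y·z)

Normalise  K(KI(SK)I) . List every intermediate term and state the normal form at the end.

  start: K(KI(SK)I)
  →1  K(II)
  →2  KI

Answer: normal form = KI  (in 2 steps)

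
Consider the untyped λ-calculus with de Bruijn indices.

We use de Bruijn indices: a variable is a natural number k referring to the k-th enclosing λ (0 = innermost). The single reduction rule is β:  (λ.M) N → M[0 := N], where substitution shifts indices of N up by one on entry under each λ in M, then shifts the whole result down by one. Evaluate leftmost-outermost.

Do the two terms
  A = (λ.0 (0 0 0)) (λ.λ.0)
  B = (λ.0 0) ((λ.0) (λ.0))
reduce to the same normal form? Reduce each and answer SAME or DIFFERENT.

Answer: SAME — A ⇓ λ.0, B ⇓ λ.0

Derivation:
Term A:
  start: (λ.0 (0 0 0)) (λ.λ.0)
  [1] (λ.λ.0) ((λ.λ.0) (λ.λ.0) (λ.λ.0))
  [2] λ.0

Term B:
  start: (λ.0 0) ((λ.0) (λ.0))
  [1] (λ.0) (λ.0) ((λ.0) (λ.0))
  [2] (λ.0) ((λ.0) (λ.0))
  [3] (λ.0) (λ.0)
  [4] λ.0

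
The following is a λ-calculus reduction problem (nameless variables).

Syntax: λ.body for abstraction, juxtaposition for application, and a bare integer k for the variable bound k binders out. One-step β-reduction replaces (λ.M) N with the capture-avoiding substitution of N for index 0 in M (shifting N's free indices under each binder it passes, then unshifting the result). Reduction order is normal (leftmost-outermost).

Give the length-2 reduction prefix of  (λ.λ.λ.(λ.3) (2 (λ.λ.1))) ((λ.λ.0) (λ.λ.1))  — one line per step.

  start: (λ.λ.λ.(λ.3) (2 (λ.λ.1))) ((λ.λ.0) (λ.λ.1))
  →1  λ.λ.(λ.(λ.λ.0) (λ.λ.1)) ((λ.λ.0) (λ.λ.1) (λ.λ.1))
  →2  λ.λ.(λ.λ.0) (λ.λ.1)

Answer: after 2 steps: λ.λ.(λ.λ.0) (λ.λ.1)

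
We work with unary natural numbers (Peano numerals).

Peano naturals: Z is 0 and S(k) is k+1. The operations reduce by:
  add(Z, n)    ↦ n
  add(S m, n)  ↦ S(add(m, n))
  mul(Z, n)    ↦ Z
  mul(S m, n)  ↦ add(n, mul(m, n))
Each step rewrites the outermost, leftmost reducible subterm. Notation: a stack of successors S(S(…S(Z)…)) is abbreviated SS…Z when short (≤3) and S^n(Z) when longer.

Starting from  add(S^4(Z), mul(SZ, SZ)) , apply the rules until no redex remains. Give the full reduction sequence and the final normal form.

  start: add(S^4(Z), mul(SZ, SZ))
  →1  S(add(SSSZ, mul(SZ, SZ)))
  →2  S(S(add(SSZ, mul(SZ, SZ))))
  →3  S(S(S(add(SZ, mul(SZ, SZ)))))
  →4  S(S(S(S(add(Z, mul(SZ, SZ))))))
  →5  S(S(S(S(mul(SZ, SZ)))))
  →6  S(S(S(S(add(SZ, mul(Z, SZ))))))
  →7  S(S(S(S(S(add(Z, mul(Z, SZ)))))))
  →8  S(S(S(S(S(mul(Z, SZ))))))
  →9  S^5(Z)

Answer: normal form = S^5(Z)  (in 9 steps)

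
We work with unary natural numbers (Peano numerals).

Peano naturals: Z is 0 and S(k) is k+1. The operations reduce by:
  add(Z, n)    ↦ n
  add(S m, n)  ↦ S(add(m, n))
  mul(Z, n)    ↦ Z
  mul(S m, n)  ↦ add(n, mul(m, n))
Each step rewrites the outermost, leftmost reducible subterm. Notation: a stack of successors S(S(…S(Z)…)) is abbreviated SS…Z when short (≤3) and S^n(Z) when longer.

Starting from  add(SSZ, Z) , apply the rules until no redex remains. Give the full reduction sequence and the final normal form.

Answer: normal form = SSZ  (in 3 steps)

Reduction:
  start: add(SSZ, Z)
  →1  S(add(SZ, Z))
  →2  S(S(add(Z, Z)))
  →3  SSZ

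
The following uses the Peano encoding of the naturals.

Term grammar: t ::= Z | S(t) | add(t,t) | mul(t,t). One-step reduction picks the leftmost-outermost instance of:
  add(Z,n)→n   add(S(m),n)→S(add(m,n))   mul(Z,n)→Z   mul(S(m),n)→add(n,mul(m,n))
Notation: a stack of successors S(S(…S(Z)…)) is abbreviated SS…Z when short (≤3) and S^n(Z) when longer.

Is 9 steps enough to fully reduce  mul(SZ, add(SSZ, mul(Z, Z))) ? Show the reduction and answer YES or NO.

  start: mul(SZ, add(SSZ, mul(Z, Z)))
  →1  add(add(SSZ, mul(Z, Z)), mul(Z, add(SSZ, mul(Z, Z))))
  →2  add(S(add(SZ, mul(Z, Z))), mul(Z, add(SSZ, mul(Z, Z))))
  →3  S(add(add(SZ, mul(Z, Z)), mul(Z, add(SSZ, mul(Z, Z)))))
  →4  S(add(S(add(Z, mul(Z, Z))), mul(Z, add(SSZ, mul(Z, Z)))))
  →5  S(S(add(add(Z, mul(Z, Z)), mul(Z, add(SSZ, mul(Z, Z))))))
  →6  S(S(add(mul(Z, Z), mul(Z, add(SSZ, mul(Z, Z))))))
  →7  S(S(add(Z, mul(Z, add(SSZ, mul(Z, Z))))))
  →8  S(S(mul(Z, add(SSZ, mul(Z, Z)))))
  →9  SSZ

Answer: YES — reaches normal form SSZ in 9 ≤ 9 steps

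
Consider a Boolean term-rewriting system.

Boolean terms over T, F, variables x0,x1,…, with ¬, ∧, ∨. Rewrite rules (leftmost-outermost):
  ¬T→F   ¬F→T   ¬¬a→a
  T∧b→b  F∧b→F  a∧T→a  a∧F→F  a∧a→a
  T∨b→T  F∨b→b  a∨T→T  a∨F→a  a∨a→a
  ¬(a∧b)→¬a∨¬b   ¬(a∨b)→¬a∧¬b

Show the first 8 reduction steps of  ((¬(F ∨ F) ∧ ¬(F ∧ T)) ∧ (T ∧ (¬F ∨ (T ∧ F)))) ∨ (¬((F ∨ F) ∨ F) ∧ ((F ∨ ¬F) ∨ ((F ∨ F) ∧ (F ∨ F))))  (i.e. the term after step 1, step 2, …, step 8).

  start: ((¬(F ∨ F) ∧ ¬(F ∧ T)) ∧ (T ∧ (¬F ∨ (T ∧ F)))) ∨ (¬((F ∨ F) ∨ F) ∧ ((F ∨ ¬F) ∨ ((F ∨ F) ∧ (F ∨ F))))
  →1  (((¬F ∧ ¬F) ∧ ¬(F ∧ T)) ∧ (T ∧ (¬F ∨ (T ∧ F)))) ∨ (¬((F ∨ F) ∨ F) ∧ ((F ∨ ¬F) ∨ ((F ∨ F) ∧ (F ∨ F))))
  →2  ((¬F ∧ ¬(F ∧ T)) ∧ (T ∧ (¬F ∨ (T ∧ F)))) ∨ (¬((F ∨ F) ∨ F) ∧ ((F ∨ ¬F) ∨ ((F ∨ F) ∧ (F ∨ F))))
  →3  ((T ∧ ¬(F ∧ T)) ∧ (T ∧ (¬F ∨ (T ∧ F)))) ∨ (¬((F ∨ F) ∨ F) ∧ ((F ∨ ¬F) ∨ ((F ∨ F) ∧ (F ∨ F))))
  →4  (¬(F ∧ T) ∧ (T ∧ (¬F ∨ (T ∧ F)))) ∨ (¬((F ∨ F) ∨ F) ∧ ((F ∨ ¬F) ∨ ((F ∨ F) ∧ (F ∨ F))))
  →5  ((¬F ∨ ¬T) ∧ (T ∧ (¬F ∨ (T ∧ F)))) ∨ (¬((F ∨ F) ∨ F) ∧ ((F ∨ ¬F) ∨ ((F ∨ F) ∧ (F ∨ F))))
  →6  ((T ∨ ¬T) ∧ (T ∧ (¬F ∨ (T ∧ F)))) ∨ (¬((F ∨ F) ∨ F) ∧ ((F ∨ ¬F) ∨ ((F ∨ F) ∧ (F ∨ F))))
  →7  (T ∧ (T ∧ (¬F ∨ (T ∧ F)))) ∨ (¬((F ∨ F) ∨ F) ∧ ((F ∨ ¬F) ∨ ((F ∨ F) ∧ (F ∨ F))))
  →8  (T ∧ (¬F ∨ (T ∧ F))) ∨ (¬((F ∨ F) ∨ F) ∧ ((F ∨ ¬F) ∨ ((F ∨ F) ∧ (F ∨ F))))

Answer: after 8 steps: (T ∧ (¬F ∨ (T ∧ F))) ∨ (¬((F ∨ F) ∨ F) ∧ ((F ∨ ¬F) ∨ ((F ∨ F) ∧ (F ∨ F))))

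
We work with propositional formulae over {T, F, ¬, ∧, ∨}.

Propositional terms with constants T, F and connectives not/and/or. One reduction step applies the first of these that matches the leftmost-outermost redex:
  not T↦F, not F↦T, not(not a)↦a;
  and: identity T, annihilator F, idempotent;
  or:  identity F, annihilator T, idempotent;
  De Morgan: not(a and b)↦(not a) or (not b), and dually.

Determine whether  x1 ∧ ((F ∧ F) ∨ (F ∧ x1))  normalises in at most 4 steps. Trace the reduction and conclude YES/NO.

  start: x1 ∧ ((F ∧ F) ∨ (F ∧ x1))
  [1] x1 ∧ (F ∨ (F ∧ x1))
  [2] x1 ∧ (F ∧ x1)
  [3] x1 ∧ F
  [4] F

Answer: YES — reaches normal form F in 4 ≤ 4 steps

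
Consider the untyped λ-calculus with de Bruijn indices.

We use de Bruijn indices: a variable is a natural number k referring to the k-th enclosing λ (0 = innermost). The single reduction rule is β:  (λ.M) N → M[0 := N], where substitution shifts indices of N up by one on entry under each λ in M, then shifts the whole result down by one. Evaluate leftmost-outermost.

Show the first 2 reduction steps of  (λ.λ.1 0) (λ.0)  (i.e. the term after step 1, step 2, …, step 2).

  start: (λ.λ.1 0) (λ.0)
  [1] λ.(λ.0) 0
  [2] λ.0

Answer: after 2 steps: λ.0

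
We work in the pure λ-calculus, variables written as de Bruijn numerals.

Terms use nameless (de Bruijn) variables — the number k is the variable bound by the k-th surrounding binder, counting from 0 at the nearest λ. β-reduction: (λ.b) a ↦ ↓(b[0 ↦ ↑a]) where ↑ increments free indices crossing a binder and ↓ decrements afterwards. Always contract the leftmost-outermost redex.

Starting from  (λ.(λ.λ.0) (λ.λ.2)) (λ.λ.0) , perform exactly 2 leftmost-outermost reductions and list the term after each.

  start: (λ.(λ.λ.0) (λ.λ.2)) (λ.λ.0)
  [1] (λ.λ.0) (λ.λ.λ.λ.0)
  [2] λ.0

Answer: after 2 steps: λ.0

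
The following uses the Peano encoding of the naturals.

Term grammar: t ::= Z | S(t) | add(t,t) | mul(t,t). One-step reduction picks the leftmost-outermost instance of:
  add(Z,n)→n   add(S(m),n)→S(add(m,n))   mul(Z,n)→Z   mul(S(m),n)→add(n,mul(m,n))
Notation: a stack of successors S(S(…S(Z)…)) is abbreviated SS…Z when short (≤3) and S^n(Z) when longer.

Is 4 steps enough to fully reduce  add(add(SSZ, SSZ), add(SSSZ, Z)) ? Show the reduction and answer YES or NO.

Answer: NO — after 4 steps the term is S(S(add(add(Z, SSZ), add(SSSZ, Z)))), not yet normal

Reduction:
  start: add(add(SSZ, SSZ), add(SSSZ, Z))
  →1  add(S(add(SZ, SSZ)), add(SSSZ, Z))
  →2  S(add(add(SZ, SSZ), add(SSSZ, Z)))
  →3  S(add(S(add(Z, SSZ)), add(SSSZ, Z)))
  →4  S(S(add(add(Z, SSZ), add(SSSZ, Z))))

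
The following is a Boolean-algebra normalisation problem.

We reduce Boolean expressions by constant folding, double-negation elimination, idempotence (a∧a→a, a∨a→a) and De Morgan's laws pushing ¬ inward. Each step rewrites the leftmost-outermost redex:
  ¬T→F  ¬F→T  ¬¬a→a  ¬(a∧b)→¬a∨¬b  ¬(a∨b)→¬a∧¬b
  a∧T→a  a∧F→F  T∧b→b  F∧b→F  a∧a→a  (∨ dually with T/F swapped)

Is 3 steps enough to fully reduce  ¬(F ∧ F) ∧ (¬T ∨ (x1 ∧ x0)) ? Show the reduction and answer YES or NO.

  start: ¬(F ∧ F) ∧ (¬T ∨ (x1 ∧ x0))
  step 1: (¬F ∨ ¬F) ∧ (¬T ∨ (x1 ∧ x0))
  step 2: ¬F ∧ (¬T ∨ (x1 ∧ x0))
  step 3: T ∧ (¬T ∨ (x1 ∧ x0))

Answer: NO — after 3 steps the term is T ∧ (¬T ∨ (x1 ∧ x0)), not yet normal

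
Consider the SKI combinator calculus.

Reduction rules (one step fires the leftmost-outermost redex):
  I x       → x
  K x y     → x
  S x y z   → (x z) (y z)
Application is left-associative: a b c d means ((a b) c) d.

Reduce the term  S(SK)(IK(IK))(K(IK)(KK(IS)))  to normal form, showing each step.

  start: S(SK)(IK(IK))(K(IK)(KK(IS)))
  step 1: SK(K(IK)(KK(IS)))(IK(IK)(K(IK)(KK(IS))))
  step 2: K(IK(IK)(K(IK)(KK(IS))))(K(IK)(KK(IS))(IK(IK)(K(IK)(KK(IS)))))
  step 3: IK(IK)(K(IK)(KK(IS)))
  step 4: K(IK)(K(IK)(KK(IS)))
  step 5: IK
  step 6: K

Answer: normal form = K  (in 6 steps)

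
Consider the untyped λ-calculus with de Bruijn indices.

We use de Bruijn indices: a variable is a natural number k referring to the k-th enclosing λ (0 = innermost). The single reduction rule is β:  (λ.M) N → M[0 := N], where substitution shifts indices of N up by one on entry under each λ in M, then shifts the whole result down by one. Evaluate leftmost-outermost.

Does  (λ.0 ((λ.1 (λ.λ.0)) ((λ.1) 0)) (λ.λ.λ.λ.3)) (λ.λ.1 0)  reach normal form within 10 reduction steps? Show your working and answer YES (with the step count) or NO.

  start: (λ.0 ((λ.1 (λ.λ.0)) ((λ.1) 0)) (λ.λ.λ.λ.3)) (λ.λ.1 0)
  [1] (λ.λ.1 0) ((λ.(λ.λ.1 0) (λ.λ.0)) ((λ.λ.λ.1 0) (λ.λ.1 0))) (λ.λ.λ.λ.3)
  [2] (λ.(λ.(λ.λ.1 0) (λ.λ.0)) ((λ.λ.λ.1 0) (λ.λ.1 0)) 0) (λ.λ.λ.λ.3)
  [3] (λ.(λ.λ.1 0) (λ.λ.0)) ((λ.λ.λ.1 0) (λ.λ.1 0)) (λ.λ.λ.λ.3)
  [4] (λ.λ.1 0) (λ.λ.0) (λ.λ.λ.λ.3)
  [5] (λ.(λ.λ.0) 0) (λ.λ.λ.λ.3)
  [6] (λ.λ.0) (λ.λ.λ.λ.3)
  [7] λ.0

Answer: YES — reaches normal form λ.0 in 7 ≤ 10 steps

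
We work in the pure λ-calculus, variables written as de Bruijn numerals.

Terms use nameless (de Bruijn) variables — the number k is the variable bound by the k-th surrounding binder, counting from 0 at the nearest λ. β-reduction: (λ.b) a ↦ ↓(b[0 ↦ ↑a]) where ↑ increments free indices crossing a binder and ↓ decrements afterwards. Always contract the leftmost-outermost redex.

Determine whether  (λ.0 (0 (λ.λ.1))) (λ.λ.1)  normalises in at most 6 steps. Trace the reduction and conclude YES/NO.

Answer: YES — reaches normal form λ.λ.λ.λ.1 in 3 ≤ 6 steps

Derivation:
  start: (λ.0 (0 (λ.λ.1))) (λ.λ.1)
  step 1: (λ.λ.1) ((λ.λ.1) (λ.λ.1))
  step 2: λ.(λ.λ.1) (λ.λ.1)
  step 3: λ.λ.λ.λ.1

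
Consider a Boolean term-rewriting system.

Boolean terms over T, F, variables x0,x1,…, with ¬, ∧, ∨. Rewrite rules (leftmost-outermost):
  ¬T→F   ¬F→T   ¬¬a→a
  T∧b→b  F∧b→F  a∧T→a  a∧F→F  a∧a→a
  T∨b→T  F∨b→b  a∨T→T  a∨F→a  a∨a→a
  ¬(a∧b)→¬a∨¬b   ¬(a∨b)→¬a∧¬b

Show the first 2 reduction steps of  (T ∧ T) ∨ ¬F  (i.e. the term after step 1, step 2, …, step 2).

Answer: after 2 steps: T

Reduction:
  start: (T ∧ T) ∨ ¬F
  →1  T ∨ ¬F
  →2  T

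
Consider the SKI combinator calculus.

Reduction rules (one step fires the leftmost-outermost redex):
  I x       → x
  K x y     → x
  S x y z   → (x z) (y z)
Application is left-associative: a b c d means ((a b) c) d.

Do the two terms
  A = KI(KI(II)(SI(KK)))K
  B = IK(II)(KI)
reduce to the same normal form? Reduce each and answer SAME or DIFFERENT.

Term A:
  start: KI(KI(II)(SI(KK)))K
  →1  IK
  →2  K

Term B:
  start: IK(II)(KI)
  →1  K(II)(KI)
  →2  II
  →3  I

Answer: DIFFERENT — A ⇓ K, B ⇓ I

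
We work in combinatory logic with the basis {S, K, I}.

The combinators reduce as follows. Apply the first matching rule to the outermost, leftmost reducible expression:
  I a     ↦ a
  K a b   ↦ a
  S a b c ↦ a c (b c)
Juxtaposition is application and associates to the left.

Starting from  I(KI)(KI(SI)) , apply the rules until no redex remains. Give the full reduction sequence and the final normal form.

  start: I(KI)(KI(SI))
  step 1: KI(KI(SI))
  step 2: I

Answer: normal form = I  (in 2 steps)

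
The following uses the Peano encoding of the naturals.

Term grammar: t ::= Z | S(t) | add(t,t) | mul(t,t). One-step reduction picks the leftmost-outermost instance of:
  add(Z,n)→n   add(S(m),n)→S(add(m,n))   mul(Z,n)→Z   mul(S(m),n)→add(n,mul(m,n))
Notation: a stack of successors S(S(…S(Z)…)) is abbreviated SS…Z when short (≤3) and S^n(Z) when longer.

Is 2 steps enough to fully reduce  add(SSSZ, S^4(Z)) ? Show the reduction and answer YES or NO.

Answer: NO — after 2 steps the term is S(S(add(SZ, S^4(Z)))), not yet normal

Reduction:
  start: add(SSSZ, S^4(Z))
  [1] S(add(SSZ, S^4(Z)))
  [2] S(S(add(SZ, S^4(Z))))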